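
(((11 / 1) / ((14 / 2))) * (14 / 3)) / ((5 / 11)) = 242 / 15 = 16.13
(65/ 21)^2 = 9.58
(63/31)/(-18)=-7/62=-0.11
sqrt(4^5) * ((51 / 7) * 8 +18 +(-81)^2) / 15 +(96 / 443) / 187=41054677504 / 2899435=14159.54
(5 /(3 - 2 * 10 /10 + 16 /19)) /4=19 /28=0.68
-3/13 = -0.23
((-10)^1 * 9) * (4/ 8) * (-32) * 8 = 11520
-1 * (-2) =2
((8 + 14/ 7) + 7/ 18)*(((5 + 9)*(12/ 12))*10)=1454.44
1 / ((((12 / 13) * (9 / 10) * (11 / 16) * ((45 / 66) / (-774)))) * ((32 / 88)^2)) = -135278 / 9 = -15030.89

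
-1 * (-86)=86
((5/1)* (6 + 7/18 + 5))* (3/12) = 1025/72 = 14.24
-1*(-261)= 261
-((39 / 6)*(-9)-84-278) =841 / 2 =420.50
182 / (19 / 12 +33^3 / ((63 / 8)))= 1176 / 29497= 0.04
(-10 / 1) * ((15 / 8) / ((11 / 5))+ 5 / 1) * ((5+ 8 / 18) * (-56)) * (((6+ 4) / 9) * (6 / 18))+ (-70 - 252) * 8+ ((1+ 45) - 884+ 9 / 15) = 42702409 / 13365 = 3195.09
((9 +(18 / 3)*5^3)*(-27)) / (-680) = 20493 / 680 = 30.14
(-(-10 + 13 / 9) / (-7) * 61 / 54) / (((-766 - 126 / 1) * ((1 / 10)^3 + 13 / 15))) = 83875 / 47017989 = 0.00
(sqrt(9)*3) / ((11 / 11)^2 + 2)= 3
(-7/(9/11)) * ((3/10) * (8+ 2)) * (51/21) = -187/3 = -62.33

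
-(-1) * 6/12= 1/2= 0.50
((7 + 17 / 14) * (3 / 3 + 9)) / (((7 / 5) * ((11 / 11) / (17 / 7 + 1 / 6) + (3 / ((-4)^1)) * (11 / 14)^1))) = -501400 / 1743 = -287.66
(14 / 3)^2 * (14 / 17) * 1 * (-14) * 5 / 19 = -192080 / 2907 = -66.07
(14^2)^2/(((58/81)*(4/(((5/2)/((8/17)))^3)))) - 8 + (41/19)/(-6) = 6807803414837/3385344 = 2010963.56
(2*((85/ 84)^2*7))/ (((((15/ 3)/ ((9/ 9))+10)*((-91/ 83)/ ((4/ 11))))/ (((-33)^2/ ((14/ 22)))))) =-14512135/ 26754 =-542.43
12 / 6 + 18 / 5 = 28 / 5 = 5.60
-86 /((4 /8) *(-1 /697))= 119884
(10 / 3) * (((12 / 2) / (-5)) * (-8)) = 32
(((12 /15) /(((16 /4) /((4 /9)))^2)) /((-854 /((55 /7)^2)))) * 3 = -1210 /564921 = -0.00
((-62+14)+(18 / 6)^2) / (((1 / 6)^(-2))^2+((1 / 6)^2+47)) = -1404 / 48349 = -0.03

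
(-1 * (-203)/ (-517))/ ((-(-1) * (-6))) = 203/ 3102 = 0.07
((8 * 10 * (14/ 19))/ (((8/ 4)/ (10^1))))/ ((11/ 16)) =89600/ 209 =428.71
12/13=0.92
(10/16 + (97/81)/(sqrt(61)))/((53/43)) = 4171*sqrt(61)/261873 + 215/424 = 0.63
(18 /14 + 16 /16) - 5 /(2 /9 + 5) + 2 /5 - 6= -7027 /1645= -4.27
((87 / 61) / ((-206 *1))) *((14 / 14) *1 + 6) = -609 / 12566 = -0.05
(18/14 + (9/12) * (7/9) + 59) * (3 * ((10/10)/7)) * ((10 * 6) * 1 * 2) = 153390/49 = 3130.41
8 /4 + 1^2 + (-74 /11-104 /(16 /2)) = -184 /11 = -16.73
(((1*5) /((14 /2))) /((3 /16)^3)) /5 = 4096 /189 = 21.67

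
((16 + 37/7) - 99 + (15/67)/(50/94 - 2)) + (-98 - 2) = -1918649/10787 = -177.87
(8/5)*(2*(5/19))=16/19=0.84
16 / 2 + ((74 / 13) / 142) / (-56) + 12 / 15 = 2274087 / 258440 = 8.80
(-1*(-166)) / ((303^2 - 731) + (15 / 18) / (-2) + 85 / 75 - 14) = 9960 / 5463883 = 0.00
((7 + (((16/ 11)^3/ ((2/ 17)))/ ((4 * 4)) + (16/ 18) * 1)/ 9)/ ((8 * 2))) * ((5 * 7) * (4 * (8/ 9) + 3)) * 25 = 40520927125/ 15524784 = 2610.08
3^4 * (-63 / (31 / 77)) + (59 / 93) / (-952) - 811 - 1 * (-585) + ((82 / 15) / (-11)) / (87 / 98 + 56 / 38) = -92077770463531 / 7137034520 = -12901.40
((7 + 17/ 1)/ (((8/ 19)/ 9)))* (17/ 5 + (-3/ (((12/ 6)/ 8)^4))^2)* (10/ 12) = 504302427/ 2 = 252151213.50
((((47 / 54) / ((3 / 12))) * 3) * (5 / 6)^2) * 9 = 1175 / 18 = 65.28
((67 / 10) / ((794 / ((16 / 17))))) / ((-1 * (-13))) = 268 / 438685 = 0.00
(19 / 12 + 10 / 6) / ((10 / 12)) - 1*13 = -91 / 10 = -9.10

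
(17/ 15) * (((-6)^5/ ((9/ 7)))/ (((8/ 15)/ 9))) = -115668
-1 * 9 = -9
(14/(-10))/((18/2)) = -7/45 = -0.16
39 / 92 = 0.42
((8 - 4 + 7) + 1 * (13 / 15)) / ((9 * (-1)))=-178 / 135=-1.32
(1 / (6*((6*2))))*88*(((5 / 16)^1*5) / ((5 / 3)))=55 / 48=1.15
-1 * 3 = -3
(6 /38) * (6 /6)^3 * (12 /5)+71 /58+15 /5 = 4.60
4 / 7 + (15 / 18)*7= 6.40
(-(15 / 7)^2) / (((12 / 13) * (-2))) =2.49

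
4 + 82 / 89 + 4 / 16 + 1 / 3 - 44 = -41113 / 1068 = -38.50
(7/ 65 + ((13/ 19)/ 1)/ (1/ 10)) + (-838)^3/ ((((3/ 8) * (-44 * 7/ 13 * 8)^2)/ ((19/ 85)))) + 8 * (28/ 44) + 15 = -58180164847151/ 5975009040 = -9737.25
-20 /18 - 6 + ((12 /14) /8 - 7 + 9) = -1261 /252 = -5.00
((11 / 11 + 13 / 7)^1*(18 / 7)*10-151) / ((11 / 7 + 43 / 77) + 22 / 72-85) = 1504404 / 1602083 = 0.94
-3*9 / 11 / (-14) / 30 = 9 / 1540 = 0.01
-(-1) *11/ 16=11/ 16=0.69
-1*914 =-914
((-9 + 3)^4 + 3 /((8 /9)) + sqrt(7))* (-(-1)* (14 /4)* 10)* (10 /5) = 70* sqrt(7) + 363825 /4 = 91141.45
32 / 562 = 16 / 281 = 0.06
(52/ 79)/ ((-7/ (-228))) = 11856/ 553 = 21.44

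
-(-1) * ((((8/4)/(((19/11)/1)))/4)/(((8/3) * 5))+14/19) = 1153/1520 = 0.76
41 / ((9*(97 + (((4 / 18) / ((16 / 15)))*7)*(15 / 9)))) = 328 / 7159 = 0.05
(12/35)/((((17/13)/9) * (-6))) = -234/595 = -0.39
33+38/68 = 1141/34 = 33.56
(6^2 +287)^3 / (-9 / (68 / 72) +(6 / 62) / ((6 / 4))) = -17758986709 / 4988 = -3560342.16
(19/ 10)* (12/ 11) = 114/ 55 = 2.07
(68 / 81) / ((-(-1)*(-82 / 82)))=-68 / 81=-0.84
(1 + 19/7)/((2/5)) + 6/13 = 887/91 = 9.75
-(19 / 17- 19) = 304 / 17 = 17.88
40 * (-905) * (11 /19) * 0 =0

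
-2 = -2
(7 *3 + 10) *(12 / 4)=93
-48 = -48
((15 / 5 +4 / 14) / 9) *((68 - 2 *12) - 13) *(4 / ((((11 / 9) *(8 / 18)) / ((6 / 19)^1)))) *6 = 231012 / 1463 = 157.90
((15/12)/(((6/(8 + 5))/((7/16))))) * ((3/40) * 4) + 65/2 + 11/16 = 8587/256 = 33.54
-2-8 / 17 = -42 / 17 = -2.47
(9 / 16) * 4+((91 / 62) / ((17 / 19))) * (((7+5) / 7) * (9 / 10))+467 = 471.78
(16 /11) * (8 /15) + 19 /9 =1429 /495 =2.89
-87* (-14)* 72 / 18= 4872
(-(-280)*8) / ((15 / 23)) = 10304 / 3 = 3434.67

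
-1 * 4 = -4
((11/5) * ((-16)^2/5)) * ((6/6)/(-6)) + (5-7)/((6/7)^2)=-9673/450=-21.50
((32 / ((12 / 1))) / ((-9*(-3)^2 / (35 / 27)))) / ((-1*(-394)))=-140 / 1292517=-0.00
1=1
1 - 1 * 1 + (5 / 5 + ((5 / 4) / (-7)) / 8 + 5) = 1339 / 224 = 5.98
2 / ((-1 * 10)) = -1 / 5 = -0.20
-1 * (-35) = 35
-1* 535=-535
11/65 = 0.17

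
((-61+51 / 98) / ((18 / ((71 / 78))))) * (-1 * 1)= 420817 / 137592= 3.06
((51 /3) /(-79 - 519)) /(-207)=17 /123786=0.00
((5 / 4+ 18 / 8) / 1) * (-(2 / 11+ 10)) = -392 / 11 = -35.64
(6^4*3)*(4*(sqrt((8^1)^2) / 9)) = 13824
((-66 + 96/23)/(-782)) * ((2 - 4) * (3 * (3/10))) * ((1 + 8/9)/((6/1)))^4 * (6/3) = -388127/138830760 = -0.00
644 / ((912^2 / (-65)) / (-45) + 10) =104650 / 47833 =2.19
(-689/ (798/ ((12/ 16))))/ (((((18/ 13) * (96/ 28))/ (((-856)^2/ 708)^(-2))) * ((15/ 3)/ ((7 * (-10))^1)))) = 218255219/ 122413666418688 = 0.00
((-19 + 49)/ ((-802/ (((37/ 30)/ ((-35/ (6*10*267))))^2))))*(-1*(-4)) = -4684542768/ 98245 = -47682.25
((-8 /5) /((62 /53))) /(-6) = 106 /465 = 0.23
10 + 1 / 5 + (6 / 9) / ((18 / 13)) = 1442 / 135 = 10.68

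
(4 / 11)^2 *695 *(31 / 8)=43090 / 121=356.12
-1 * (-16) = 16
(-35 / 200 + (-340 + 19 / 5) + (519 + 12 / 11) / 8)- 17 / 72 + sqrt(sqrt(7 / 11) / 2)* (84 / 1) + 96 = -139075 / 792 + 42* 11^(3 / 4)* sqrt(2)* 7^(1 / 4) / 11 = -122.55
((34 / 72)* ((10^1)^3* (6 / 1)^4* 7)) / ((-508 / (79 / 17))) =-4977000 / 127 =-39188.98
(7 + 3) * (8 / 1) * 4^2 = 1280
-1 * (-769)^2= -591361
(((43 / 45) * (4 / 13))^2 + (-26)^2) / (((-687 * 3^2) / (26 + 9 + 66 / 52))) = -109092692006 / 27507703275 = -3.97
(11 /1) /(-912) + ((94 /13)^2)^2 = 71203990981 /26047632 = 2733.61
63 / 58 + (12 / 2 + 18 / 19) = 8853 / 1102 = 8.03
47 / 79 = 0.59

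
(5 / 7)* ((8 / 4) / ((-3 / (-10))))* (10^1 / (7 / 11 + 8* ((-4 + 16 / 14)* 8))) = -11000 / 42093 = -0.26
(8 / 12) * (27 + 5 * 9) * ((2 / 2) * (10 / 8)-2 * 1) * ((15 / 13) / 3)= -180 / 13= -13.85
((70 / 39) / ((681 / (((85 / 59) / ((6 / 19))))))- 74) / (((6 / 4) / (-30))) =6956265140 / 4700943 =1479.76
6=6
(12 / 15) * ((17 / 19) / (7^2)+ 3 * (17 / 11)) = 190672 / 51205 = 3.72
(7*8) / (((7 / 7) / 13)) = 728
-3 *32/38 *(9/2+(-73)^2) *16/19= -4096128/361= -11346.61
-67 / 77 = -0.87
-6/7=-0.86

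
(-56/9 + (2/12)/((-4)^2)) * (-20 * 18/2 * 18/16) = 80505/64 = 1257.89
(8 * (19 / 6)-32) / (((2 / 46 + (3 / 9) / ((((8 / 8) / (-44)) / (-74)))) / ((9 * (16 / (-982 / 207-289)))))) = 2742336 / 910749451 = 0.00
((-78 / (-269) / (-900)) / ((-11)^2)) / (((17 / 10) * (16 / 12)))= -13 / 11066660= -0.00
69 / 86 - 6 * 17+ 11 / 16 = -69151 / 688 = -100.51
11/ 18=0.61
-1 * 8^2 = -64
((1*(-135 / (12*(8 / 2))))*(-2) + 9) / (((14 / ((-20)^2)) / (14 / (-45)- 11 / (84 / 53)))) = -593905 / 196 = -3030.13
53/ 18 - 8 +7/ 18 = -14/ 3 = -4.67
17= 17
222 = 222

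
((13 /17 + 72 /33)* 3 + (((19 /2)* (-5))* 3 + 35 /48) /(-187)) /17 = 86149 /152592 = 0.56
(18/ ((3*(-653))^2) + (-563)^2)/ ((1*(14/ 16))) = 1081267474584/ 2984863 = 362250.29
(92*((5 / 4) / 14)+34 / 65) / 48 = 7951 / 43680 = 0.18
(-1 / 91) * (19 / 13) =-19 / 1183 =-0.02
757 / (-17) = -757 / 17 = -44.53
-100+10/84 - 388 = -20491/42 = -487.88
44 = 44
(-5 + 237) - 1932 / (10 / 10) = -1700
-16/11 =-1.45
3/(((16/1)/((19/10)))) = 57/160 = 0.36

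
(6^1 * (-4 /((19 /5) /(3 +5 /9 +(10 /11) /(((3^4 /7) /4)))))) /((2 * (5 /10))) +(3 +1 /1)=-115348 /5643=-20.44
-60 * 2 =-120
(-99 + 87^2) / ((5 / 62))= 92628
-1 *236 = -236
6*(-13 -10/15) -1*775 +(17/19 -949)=-34297/19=-1805.11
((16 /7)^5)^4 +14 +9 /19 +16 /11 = 252665761927912002263942113 /16676583656200908209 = 15150930.62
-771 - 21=-792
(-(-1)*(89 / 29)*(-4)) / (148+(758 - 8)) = -178 / 13021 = -0.01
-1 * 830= -830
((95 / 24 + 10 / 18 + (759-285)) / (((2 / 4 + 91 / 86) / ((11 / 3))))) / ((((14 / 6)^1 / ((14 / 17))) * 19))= 16296269 / 779076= 20.92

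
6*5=30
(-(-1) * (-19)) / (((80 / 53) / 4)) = -1007 / 20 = -50.35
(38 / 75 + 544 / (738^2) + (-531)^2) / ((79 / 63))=85045925923 / 378225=224855.38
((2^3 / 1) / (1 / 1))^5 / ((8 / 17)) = 69632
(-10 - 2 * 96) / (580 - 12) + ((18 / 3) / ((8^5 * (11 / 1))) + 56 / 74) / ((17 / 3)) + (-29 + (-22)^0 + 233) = 1648180358235 / 8048623616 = 204.78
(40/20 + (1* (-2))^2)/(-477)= -2/159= -0.01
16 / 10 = 8 / 5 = 1.60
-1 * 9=-9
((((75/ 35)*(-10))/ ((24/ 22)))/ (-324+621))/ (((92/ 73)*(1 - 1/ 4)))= -1825/ 26082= -0.07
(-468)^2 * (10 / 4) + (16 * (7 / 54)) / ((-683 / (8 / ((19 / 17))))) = 191853517624 / 350379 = 547559.98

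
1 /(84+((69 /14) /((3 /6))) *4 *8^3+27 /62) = 0.00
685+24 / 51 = 685.47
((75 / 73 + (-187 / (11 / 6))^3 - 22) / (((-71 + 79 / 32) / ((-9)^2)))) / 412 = 16733458440 / 5496389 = 3044.45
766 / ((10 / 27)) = 10341 / 5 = 2068.20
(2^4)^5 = 1048576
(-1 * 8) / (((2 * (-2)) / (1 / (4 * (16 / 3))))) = 3 / 32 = 0.09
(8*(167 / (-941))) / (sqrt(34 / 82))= -1336*sqrt(697) / 15997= -2.20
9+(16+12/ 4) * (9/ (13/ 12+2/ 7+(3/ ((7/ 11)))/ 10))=78777/ 773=101.91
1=1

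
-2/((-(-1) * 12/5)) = -5/6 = -0.83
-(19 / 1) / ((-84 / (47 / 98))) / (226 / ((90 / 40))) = 2679 / 2480576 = 0.00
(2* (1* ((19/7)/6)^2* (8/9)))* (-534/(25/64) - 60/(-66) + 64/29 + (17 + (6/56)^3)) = -28374840686281/57903476400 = -490.04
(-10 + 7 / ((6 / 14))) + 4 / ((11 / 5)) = 269 / 33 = 8.15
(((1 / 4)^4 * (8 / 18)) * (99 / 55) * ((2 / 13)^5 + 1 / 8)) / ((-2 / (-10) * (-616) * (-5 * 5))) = 371549 / 2927571046400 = 0.00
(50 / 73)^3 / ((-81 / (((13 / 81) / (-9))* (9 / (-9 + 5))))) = -406250 / 2552340537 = -0.00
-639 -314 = -953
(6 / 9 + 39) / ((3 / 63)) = 833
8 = 8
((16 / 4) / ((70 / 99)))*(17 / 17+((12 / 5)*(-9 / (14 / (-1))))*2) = 28314 / 1225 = 23.11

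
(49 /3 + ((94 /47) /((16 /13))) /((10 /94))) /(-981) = -0.03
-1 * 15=-15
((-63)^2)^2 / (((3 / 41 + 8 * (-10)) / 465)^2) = 5725795290930225 / 10738729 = 533191152.41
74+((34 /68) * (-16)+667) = 733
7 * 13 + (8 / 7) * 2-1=646 / 7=92.29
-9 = -9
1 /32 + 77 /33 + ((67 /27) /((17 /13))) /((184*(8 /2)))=199921 /84456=2.37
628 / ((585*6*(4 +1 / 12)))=1256 / 28665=0.04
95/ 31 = 3.06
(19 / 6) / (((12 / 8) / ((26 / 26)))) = 19 / 9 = 2.11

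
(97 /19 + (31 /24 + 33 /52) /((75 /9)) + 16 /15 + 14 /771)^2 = 6645967408976809 /161183337640000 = 41.23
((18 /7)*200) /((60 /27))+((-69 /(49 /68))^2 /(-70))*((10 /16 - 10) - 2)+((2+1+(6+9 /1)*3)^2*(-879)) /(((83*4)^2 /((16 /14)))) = 140627159433 /82702445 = 1700.40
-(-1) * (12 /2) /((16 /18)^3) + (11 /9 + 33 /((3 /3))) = 98531 /2304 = 42.77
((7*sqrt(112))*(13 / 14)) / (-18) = -13*sqrt(7) / 9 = -3.82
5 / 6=0.83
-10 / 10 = -1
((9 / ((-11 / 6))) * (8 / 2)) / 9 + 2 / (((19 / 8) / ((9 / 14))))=-1.64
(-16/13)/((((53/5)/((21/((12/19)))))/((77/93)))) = -204820/64077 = -3.20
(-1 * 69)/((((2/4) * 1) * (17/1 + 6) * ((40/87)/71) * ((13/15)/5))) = -277965/52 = -5345.48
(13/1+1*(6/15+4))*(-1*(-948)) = 82476/5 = 16495.20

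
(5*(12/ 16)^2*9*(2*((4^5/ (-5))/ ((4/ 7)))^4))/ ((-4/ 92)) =-2401457412243456/ 125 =-19211659297947.65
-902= -902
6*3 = 18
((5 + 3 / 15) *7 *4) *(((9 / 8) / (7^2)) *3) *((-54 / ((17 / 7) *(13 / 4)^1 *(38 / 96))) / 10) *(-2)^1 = 34.67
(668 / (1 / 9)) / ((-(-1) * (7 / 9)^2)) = 9938.20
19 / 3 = 6.33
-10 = -10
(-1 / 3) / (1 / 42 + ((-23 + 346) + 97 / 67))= -938 / 913063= -0.00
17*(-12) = -204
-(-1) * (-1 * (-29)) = 29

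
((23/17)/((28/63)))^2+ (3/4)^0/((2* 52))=557615/60112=9.28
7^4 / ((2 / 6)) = 7203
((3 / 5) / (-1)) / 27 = -1 / 45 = -0.02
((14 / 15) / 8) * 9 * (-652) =-3423 / 5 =-684.60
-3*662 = -1986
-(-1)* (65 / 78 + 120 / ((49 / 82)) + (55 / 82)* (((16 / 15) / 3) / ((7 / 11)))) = 202.02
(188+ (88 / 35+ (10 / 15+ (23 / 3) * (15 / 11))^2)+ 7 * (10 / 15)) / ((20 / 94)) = 571211539 / 381150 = 1498.65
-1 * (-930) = 930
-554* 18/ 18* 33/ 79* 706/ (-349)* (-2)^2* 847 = 43729227696/ 27571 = 1586058.82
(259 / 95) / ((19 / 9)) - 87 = -154704 / 1805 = -85.71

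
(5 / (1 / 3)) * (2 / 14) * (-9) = -135 / 7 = -19.29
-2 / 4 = -1 / 2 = -0.50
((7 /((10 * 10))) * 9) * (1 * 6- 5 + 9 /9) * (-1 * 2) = -63 /25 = -2.52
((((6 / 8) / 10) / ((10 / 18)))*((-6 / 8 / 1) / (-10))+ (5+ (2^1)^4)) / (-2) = -168081 / 16000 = -10.51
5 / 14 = 0.36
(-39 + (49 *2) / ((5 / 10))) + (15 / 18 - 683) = -3151 / 6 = -525.17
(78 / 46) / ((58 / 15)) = 585 / 1334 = 0.44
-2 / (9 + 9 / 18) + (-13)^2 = 3207 / 19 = 168.79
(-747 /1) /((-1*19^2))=747 /361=2.07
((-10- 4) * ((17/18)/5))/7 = -17/45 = -0.38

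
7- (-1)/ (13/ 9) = 100/ 13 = 7.69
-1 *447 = -447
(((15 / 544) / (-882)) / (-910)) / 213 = 1 / 6200078976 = 0.00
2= 2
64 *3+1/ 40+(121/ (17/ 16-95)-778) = -35306257/ 60120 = -587.26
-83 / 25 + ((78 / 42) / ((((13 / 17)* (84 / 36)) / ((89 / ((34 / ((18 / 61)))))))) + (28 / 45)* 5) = 400192 / 672525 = 0.60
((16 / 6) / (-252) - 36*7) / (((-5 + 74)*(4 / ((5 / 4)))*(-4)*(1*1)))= 119075 / 417312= 0.29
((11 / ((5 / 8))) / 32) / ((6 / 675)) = 495 / 8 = 61.88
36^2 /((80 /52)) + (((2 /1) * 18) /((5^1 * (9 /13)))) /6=12662 /15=844.13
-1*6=-6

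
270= 270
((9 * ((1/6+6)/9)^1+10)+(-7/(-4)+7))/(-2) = -299/24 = -12.46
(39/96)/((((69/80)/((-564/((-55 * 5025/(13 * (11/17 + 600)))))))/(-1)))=-162211946/21612525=-7.51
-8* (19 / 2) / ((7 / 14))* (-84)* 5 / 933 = 21280 / 311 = 68.42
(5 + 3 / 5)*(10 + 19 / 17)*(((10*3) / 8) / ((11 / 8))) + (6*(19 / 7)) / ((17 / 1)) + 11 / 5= 1131989 / 6545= 172.95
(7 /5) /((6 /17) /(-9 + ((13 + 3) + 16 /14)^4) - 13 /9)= -0.97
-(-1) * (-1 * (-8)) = 8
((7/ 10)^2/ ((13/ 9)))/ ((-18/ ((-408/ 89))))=2499/ 28925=0.09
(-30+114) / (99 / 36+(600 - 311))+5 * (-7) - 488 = -203335 / 389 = -522.71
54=54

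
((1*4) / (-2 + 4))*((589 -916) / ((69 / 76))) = -720.35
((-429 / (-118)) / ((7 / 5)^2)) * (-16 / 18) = -1.65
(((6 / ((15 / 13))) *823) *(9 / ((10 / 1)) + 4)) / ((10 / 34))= 8912267 / 125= 71298.14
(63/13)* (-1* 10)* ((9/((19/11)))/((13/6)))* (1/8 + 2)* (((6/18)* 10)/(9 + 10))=-2650725/61009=-43.45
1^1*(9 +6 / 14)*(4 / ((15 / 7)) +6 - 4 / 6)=2376 / 35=67.89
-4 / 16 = -1 / 4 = -0.25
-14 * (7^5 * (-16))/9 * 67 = 252239456/9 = 28026606.22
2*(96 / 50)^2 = 4608 / 625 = 7.37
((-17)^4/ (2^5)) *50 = 2088025/ 16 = 130501.56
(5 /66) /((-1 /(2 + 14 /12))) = -0.24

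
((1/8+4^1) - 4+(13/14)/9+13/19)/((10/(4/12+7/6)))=0.14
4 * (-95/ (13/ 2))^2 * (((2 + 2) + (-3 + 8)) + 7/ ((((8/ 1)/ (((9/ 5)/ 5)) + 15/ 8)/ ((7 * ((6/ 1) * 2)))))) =1673624880/ 58643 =28539.21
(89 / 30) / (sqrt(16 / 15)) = 89 *sqrt(15) / 120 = 2.87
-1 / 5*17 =-17 / 5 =-3.40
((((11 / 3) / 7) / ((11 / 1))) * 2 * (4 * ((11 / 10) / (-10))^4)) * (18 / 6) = 14641 / 87500000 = 0.00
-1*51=-51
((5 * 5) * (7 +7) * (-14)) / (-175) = 28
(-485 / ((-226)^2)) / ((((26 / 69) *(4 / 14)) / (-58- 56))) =13352535 / 1327976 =10.05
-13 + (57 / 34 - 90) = -3445 / 34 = -101.32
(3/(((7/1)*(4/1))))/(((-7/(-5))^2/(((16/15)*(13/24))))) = 65/2058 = 0.03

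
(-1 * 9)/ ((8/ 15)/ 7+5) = -1.77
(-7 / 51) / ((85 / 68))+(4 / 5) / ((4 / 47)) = 2369 / 255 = 9.29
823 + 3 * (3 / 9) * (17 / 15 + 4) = 12422 / 15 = 828.13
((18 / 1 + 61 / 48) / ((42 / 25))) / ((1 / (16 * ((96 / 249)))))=370000 / 5229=70.76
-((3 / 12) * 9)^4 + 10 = -4001 / 256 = -15.63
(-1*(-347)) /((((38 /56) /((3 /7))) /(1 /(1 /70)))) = 291480 /19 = 15341.05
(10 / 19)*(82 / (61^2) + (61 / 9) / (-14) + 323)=756103045 / 4454037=169.76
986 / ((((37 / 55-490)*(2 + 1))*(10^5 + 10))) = -5423 / 807470739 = -0.00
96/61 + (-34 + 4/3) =-5690/183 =-31.09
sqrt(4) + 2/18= 19/9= 2.11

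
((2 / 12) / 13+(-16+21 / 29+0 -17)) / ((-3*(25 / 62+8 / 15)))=11311745 / 985101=11.48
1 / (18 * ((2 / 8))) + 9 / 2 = 85 / 18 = 4.72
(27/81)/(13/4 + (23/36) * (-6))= -4/7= -0.57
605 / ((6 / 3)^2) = 605 / 4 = 151.25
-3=-3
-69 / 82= -0.84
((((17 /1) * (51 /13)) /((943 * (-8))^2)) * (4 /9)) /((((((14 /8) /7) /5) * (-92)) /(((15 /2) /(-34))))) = 425 /17016668864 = 0.00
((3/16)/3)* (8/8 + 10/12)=11/96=0.11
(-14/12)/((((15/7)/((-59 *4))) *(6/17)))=49147/135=364.05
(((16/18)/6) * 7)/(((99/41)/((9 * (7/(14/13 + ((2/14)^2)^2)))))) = 250827668/9987219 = 25.11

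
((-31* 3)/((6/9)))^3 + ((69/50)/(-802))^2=-4365272586043989/1608010000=-2714704.87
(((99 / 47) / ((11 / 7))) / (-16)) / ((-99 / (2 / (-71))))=-0.00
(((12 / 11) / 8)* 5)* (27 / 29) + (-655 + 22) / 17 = -396969 / 10846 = -36.60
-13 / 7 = -1.86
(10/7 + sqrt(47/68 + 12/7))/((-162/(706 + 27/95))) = -67097*sqrt(136255)/3662820 - 67097/10773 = -12.99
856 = 856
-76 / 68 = -19 / 17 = -1.12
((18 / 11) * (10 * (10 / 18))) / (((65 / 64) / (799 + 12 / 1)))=1038080 / 143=7259.30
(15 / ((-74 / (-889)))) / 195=0.92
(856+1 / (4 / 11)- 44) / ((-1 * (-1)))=3259 / 4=814.75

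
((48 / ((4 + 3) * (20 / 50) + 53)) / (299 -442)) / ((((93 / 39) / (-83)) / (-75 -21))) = -212480 / 10571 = -20.10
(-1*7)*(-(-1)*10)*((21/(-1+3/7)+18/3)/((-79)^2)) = 4305/12482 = 0.34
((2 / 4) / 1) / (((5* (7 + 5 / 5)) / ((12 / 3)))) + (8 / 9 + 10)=1969 / 180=10.94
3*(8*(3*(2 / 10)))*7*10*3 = 3024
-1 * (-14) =14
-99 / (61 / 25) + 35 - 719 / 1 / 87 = -73439 / 5307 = -13.84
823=823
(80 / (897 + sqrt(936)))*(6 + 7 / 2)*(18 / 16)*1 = 0.92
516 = 516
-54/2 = -27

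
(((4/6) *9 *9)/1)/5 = 10.80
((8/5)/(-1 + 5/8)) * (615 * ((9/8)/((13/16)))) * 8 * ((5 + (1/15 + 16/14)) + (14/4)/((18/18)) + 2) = -340347.22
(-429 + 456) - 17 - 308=-298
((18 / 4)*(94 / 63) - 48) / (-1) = 289 / 7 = 41.29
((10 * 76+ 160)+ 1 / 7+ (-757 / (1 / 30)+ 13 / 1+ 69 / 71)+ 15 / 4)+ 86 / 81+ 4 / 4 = -21770.07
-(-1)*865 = 865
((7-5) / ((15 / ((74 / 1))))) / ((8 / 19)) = 23.43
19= 19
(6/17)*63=378/17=22.24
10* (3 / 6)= 5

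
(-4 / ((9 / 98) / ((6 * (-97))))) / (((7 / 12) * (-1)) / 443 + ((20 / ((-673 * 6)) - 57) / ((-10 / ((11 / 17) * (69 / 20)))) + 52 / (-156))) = 2045.81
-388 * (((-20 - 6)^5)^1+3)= 4609972724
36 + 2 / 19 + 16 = 52.11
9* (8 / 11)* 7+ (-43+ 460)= 5091 / 11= 462.82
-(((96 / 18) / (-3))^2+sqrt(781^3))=-781*sqrt(781) -256 / 81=-21829.28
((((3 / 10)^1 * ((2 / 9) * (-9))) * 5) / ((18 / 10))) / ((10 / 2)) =-0.33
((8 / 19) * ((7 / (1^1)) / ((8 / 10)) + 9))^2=20164 / 361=55.86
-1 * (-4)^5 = 1024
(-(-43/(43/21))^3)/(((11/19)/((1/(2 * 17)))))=470.48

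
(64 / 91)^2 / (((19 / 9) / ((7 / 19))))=36864 / 427063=0.09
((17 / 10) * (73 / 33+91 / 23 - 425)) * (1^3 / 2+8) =-91871077 / 15180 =-6052.11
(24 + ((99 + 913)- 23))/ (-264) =-1013/ 264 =-3.84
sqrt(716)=2 * sqrt(179)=26.76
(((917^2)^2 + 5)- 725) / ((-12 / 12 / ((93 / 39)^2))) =-679517631526561 / 169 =-4020814387731.13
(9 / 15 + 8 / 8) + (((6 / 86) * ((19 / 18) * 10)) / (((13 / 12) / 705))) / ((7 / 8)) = 10747304 / 19565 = 549.31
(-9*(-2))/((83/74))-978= -961.95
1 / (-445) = -1 / 445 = -0.00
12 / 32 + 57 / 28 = 135 / 56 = 2.41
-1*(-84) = 84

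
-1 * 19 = -19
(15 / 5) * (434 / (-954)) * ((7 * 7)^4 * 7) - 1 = -8756732878 / 159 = -55073791.69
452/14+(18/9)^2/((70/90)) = 262/7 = 37.43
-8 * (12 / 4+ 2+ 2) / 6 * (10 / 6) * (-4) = 560 / 9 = 62.22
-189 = -189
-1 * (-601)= 601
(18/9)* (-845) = -1690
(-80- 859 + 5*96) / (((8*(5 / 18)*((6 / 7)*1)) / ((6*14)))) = -202419 / 10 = -20241.90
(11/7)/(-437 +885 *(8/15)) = 11/245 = 0.04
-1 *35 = -35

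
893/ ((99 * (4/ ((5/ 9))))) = 4465/ 3564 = 1.25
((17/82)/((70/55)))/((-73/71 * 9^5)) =-13277/4948542396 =-0.00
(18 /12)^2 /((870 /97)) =0.25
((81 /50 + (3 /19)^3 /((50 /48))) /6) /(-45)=-165 /27436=-0.01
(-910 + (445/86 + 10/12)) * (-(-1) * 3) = -116615/43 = -2711.98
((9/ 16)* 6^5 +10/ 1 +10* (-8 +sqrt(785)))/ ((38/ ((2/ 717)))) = 10* sqrt(785)/ 13623 +4304/ 13623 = 0.34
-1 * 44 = -44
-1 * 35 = -35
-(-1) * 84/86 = 42/43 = 0.98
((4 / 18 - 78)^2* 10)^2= 24010000000000 / 6561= 3659503124.52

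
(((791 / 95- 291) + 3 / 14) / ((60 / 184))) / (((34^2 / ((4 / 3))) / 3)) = -8640433 / 2882775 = -3.00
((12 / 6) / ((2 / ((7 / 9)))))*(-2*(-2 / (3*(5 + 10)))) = 28 / 405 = 0.07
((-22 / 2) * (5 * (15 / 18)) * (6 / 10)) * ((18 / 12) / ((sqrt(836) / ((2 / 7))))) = -0.41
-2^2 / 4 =-1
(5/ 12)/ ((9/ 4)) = 5/ 27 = 0.19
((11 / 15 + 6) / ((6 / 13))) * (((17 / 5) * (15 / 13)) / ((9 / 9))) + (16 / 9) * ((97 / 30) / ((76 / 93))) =109897 / 1710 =64.27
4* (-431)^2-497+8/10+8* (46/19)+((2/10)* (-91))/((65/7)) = 742565.21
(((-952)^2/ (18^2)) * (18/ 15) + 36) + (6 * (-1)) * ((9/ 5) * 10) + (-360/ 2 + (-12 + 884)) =536852/ 135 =3976.68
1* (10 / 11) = 10 / 11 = 0.91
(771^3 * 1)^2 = 210051732678908121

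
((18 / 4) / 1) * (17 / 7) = 153 / 14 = 10.93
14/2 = 7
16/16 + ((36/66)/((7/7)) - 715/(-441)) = 3.17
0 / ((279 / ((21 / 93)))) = 0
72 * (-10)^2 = 7200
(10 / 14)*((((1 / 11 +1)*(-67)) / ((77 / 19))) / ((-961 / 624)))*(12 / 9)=63548160 / 5697769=11.15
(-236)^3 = -13144256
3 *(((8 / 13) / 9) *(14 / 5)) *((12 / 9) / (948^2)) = 0.00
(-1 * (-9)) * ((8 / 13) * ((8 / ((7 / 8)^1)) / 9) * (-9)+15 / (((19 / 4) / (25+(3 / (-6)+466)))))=13889.89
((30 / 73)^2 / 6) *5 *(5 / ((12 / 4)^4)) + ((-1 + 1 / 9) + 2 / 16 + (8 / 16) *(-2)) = -2020349 / 1151064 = -1.76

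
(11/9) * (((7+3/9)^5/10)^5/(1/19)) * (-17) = -403656778363530237092427602909462528/23829992140584375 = -16939022723220734376.98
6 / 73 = 0.08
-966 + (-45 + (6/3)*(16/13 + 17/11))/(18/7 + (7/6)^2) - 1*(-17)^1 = -959.03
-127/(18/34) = -2159/9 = -239.89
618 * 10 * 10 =61800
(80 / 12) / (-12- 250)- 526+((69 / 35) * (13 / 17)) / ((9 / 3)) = -525.52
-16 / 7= -2.29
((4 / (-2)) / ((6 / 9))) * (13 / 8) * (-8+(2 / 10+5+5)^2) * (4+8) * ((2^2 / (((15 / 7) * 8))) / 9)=-218491 / 1500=-145.66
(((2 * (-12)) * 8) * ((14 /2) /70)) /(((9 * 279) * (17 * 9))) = -32 /640305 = -0.00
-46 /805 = -2 /35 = -0.06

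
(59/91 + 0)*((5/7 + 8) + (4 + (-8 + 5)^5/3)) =-28202/637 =-44.27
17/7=2.43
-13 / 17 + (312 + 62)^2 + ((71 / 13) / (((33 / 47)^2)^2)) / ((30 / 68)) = 550095697452883 / 3931328115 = 139926.17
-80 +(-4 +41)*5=105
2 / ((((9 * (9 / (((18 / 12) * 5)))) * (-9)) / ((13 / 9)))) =-65 / 2187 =-0.03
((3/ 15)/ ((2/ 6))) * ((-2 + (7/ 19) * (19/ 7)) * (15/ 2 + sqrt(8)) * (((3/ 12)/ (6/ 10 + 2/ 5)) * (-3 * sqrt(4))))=9 * sqrt(2)/ 5 + 27/ 4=9.30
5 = 5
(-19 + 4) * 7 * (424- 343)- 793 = -9298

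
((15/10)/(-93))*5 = -5/62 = -0.08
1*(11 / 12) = 11 / 12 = 0.92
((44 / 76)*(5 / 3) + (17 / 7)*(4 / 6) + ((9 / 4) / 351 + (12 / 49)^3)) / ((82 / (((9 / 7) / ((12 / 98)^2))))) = 302804669 / 111153952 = 2.72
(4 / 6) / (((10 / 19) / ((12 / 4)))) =19 / 5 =3.80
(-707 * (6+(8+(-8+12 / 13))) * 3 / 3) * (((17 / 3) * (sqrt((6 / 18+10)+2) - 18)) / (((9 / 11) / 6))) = 47595240 / 13 - 2644180 * sqrt(111) / 39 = 2946860.39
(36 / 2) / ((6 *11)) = 3 / 11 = 0.27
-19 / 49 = -0.39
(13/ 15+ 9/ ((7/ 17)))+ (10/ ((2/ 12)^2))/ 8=7111/ 105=67.72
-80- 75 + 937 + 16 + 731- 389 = 1140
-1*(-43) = 43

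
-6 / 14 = -3 / 7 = -0.43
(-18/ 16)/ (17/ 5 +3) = -45/ 256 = -0.18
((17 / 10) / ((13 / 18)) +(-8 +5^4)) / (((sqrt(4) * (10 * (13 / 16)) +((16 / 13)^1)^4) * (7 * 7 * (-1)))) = -353787304 / 519059205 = -0.68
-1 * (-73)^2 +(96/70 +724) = -161127/35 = -4603.63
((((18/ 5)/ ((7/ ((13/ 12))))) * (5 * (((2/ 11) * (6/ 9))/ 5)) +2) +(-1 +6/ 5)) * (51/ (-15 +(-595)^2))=44523/ 136293850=0.00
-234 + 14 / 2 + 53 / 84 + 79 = -12379 / 84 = -147.37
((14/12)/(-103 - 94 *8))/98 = -1/71820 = -0.00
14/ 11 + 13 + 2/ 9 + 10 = 24.49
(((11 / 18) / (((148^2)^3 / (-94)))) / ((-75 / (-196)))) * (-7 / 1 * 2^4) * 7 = 1241317 / 110839380868800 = 0.00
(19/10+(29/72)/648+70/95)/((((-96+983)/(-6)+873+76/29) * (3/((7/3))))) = 2373086849/841930264800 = 0.00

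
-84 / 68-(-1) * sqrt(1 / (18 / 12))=-21 / 17 +sqrt(6) / 3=-0.42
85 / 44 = 1.93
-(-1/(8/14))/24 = 7/96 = 0.07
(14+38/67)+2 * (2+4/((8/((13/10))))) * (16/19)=19.03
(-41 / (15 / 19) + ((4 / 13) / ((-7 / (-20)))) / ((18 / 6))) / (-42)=70489 / 57330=1.23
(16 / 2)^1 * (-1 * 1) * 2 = -16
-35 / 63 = -5 / 9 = -0.56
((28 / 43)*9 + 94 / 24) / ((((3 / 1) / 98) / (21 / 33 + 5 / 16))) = 41283235 / 136224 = 303.05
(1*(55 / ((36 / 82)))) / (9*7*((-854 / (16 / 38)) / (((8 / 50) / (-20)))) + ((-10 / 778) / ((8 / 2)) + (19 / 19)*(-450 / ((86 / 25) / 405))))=7543877 / 958627058769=0.00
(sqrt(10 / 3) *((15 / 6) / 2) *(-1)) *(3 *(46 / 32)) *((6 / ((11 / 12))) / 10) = -207 *sqrt(30) / 176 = -6.44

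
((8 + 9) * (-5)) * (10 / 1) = -850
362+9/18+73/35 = 25521/70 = 364.59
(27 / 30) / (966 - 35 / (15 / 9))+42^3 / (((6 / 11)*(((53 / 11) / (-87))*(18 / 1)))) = -7582598047 / 55650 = -136255.13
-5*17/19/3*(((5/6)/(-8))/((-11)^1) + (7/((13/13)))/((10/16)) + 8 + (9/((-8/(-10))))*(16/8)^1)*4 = -1871921/7524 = -248.79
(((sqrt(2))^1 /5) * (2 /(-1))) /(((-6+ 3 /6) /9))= 0.93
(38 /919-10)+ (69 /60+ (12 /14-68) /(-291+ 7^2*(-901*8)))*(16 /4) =-60918044763 /11369780695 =-5.36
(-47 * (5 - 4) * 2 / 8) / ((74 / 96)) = -564 / 37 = -15.24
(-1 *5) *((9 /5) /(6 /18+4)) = -27 /13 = -2.08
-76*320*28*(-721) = 490972160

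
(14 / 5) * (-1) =-14 / 5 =-2.80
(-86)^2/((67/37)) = 273652/67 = 4084.36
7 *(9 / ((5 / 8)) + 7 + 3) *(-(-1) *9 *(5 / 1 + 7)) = 92232 / 5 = 18446.40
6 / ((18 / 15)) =5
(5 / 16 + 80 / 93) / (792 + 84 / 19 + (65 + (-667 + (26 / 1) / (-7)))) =232085 / 37741632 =0.01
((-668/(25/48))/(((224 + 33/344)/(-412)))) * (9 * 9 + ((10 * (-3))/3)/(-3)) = 383241582592/1927225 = 198856.69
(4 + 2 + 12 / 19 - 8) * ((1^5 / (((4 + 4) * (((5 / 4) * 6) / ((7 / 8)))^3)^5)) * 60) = -61718299629259 / 2439445082642841600000000000000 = -0.00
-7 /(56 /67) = -67 /8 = -8.38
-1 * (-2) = 2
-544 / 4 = -136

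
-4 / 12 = -1 / 3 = -0.33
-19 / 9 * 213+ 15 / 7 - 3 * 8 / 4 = -9524 / 21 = -453.52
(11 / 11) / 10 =0.10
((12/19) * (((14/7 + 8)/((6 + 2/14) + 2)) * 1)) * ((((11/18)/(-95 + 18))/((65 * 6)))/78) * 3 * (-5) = 5/1647243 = 0.00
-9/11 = -0.82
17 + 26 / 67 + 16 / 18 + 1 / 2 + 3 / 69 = 522041 / 27738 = 18.82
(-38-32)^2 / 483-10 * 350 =-3489.86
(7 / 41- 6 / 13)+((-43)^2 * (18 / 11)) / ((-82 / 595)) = -128719840 / 5863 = -21954.60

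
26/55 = 0.47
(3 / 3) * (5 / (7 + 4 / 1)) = 5 / 11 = 0.45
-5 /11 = -0.45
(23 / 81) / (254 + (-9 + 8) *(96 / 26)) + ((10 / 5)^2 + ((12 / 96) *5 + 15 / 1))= 20691755 / 1054296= 19.63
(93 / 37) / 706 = 93 / 26122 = 0.00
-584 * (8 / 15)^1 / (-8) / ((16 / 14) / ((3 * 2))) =1022 / 5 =204.40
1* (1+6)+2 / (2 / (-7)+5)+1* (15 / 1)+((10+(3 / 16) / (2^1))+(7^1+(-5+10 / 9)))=112873 / 3168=35.63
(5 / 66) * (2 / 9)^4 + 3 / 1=649579 / 216513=3.00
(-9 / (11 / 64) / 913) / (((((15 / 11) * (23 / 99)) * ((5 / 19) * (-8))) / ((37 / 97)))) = 151848 / 4629325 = 0.03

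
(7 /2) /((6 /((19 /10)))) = 133 /120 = 1.11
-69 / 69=-1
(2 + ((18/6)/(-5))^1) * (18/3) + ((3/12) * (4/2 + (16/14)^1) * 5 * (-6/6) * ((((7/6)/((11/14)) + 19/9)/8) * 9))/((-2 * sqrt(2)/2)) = 19.64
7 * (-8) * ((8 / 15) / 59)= -448 / 885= -0.51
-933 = -933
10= 10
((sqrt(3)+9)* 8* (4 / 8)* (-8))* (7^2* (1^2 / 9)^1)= -1568-1568* sqrt(3) / 9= -1869.76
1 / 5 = 0.20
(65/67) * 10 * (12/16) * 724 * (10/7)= 3529500/469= 7525.59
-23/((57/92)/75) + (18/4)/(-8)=-846571/304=-2784.77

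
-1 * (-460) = 460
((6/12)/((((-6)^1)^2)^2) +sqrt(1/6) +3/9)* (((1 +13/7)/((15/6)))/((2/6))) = 865/756 +4* sqrt(6)/7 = 2.54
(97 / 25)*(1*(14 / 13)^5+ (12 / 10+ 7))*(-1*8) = -13899815208 / 46411625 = -299.49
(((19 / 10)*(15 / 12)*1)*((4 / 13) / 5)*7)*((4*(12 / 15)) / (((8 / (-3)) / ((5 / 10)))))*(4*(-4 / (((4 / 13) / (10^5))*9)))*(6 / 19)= 112000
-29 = -29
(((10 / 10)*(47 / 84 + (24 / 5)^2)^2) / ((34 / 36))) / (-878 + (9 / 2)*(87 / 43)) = -105612062683 / 155614812500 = -0.68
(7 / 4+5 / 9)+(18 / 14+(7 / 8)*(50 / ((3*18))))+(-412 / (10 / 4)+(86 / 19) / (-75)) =-115241579 / 718200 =-160.46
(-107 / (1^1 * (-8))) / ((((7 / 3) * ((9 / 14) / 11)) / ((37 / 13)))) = 43549 / 156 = 279.16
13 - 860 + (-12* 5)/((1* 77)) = -65279/77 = -847.78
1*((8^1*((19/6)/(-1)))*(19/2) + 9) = -695/3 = -231.67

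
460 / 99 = 4.65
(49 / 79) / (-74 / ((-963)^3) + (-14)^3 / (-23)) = 1006474503069 / 193593182811730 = 0.01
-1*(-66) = 66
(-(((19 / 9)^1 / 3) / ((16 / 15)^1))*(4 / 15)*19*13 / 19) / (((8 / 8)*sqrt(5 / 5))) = -247 / 108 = -2.29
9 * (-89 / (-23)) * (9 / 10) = 7209 / 230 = 31.34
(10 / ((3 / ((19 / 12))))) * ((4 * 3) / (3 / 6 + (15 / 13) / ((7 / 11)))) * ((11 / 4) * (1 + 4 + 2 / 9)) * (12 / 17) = 17877860 / 64413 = 277.55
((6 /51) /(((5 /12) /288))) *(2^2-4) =0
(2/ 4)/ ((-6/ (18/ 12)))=-1/ 8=-0.12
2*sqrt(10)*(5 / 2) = 5*sqrt(10) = 15.81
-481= -481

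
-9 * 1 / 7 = -1.29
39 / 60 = 13 / 20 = 0.65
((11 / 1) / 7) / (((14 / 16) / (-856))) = -75328 / 49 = -1537.31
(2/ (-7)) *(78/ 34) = -78/ 119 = -0.66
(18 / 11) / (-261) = -2 / 319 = -0.01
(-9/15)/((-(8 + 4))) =1/20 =0.05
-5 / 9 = -0.56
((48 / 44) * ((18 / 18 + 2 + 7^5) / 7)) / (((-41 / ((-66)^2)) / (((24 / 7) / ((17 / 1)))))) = -46759680 / 833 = -56134.07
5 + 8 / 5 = 33 / 5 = 6.60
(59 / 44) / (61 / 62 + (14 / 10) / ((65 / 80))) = 118885 / 239998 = 0.50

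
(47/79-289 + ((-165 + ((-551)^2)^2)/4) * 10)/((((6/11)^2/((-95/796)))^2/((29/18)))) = 34878632375612582619425/583849264896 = 59739104718.79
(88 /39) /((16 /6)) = 11 /13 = 0.85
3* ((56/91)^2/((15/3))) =192/845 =0.23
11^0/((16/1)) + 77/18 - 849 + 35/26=-1578683/1872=-843.31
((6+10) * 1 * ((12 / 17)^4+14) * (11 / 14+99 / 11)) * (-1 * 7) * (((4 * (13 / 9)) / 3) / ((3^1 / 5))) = -339110948800 / 6765201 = -50125.78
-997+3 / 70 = -69787 / 70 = -996.96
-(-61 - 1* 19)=80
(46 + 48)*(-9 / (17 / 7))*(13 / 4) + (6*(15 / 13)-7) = -1132.22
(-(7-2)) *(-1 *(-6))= -30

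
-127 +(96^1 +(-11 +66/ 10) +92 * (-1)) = -637/ 5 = -127.40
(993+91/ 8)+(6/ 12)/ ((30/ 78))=40227/ 40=1005.68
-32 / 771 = -0.04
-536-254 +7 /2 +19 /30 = -11788 /15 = -785.87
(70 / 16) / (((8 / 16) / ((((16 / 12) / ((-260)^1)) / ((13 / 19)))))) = -133 / 2028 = -0.07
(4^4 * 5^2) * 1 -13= 6387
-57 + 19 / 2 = -95 / 2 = -47.50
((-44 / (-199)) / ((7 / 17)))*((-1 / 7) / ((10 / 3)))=-1122 / 48755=-0.02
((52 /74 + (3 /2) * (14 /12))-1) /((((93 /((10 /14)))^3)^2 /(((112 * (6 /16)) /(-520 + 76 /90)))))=-16796875 /696251055499973031492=-0.00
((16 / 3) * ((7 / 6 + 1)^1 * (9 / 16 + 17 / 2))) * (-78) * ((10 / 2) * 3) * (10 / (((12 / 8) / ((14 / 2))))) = -17153500 / 3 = -5717833.33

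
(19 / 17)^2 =361 / 289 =1.25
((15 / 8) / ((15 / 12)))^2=9 / 4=2.25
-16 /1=-16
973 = 973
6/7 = 0.86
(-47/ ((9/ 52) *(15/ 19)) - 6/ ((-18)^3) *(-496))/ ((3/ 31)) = -12974864/ 3645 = -3559.63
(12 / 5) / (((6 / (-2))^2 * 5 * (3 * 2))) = 2 / 225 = 0.01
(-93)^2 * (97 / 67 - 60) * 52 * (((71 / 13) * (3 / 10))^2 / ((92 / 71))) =-109295369042373 / 2003300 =-54557664.37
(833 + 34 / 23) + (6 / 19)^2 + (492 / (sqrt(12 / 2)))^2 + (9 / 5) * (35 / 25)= 8548166414 / 207575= 41181.10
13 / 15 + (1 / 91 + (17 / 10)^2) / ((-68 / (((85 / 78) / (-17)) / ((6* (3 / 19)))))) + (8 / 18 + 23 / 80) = 278274713 / 173759040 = 1.60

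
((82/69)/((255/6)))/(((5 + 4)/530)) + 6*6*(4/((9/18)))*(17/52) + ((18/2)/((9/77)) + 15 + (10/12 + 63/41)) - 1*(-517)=7958327879/11253762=707.17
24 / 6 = 4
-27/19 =-1.42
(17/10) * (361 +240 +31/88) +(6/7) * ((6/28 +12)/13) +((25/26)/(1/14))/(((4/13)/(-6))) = 426364291/560560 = 760.60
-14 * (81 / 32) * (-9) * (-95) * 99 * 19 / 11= -82898235 / 16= -5181139.69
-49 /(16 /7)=-21.44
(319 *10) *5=15950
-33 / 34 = -0.97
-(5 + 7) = -12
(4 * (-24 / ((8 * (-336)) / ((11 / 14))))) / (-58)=-11 / 22736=-0.00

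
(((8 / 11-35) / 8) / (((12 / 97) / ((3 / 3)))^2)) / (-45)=3547193 / 570240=6.22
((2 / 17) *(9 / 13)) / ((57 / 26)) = 12 / 323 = 0.04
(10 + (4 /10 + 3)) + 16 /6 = 241 /15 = 16.07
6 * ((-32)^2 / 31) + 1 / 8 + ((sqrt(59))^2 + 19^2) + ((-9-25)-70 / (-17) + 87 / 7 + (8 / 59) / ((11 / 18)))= 601.09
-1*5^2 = -25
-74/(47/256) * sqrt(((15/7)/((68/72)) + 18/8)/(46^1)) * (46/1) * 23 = -653568 * sqrt(1308286)/5593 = -133658.72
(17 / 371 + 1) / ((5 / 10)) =2.09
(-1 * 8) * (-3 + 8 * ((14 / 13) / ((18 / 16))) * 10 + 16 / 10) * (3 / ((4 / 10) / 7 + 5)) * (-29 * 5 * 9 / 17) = 357125720 / 13039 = 27389.04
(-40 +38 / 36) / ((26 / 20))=-3505 / 117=-29.96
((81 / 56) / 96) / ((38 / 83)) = 2241 / 68096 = 0.03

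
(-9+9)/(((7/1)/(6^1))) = 0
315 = 315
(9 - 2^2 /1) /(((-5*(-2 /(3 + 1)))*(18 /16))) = 16 /9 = 1.78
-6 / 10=-3 / 5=-0.60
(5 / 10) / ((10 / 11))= 11 / 20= 0.55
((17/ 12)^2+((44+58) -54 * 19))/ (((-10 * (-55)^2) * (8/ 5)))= 132767/ 6969600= 0.02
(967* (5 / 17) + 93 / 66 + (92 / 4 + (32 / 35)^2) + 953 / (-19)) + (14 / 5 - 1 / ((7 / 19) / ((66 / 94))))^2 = 5005283745317 / 19229013650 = 260.30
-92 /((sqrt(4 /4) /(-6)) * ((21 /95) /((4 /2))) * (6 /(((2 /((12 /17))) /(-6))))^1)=-74290 /189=-393.07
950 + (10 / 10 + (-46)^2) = 3067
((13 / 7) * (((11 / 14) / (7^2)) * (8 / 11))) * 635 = 33020 / 2401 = 13.75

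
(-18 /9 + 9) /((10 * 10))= 7 /100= 0.07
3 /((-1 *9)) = -1 /3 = -0.33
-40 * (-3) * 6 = 720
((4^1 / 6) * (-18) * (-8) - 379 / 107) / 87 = 9893 / 9309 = 1.06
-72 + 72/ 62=-2196/ 31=-70.84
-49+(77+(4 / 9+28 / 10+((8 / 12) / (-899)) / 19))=24015856 / 768645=31.24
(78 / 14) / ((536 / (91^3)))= 4198467 / 536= 7832.96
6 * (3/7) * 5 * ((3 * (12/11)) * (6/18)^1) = 1080/77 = 14.03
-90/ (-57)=30/ 19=1.58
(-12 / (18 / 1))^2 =4 / 9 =0.44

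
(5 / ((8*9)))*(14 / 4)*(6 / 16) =35 / 384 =0.09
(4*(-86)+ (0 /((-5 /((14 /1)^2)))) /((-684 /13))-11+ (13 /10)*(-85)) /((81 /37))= -34447 /162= -212.64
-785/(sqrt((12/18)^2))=-1177.50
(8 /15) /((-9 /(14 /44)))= -28 /1485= -0.02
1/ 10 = 0.10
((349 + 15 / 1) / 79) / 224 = 13 / 632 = 0.02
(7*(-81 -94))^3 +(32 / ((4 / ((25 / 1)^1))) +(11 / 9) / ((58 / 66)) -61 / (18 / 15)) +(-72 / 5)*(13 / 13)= -1599290975293 / 870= -1838265488.84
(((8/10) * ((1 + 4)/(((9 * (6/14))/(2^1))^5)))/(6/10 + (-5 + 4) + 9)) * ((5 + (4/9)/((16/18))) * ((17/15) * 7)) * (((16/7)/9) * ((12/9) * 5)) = 64366776320/49977243081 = 1.29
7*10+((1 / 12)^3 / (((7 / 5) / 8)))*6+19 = 22433 / 252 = 89.02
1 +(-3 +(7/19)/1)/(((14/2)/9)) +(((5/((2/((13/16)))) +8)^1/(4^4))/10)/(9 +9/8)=-87629929/36771840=-2.38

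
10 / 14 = 5 / 7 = 0.71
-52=-52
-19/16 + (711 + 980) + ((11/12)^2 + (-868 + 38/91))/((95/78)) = 31223237/31920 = 978.17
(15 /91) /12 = 5 /364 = 0.01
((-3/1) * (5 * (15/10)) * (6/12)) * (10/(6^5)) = -25/1728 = -0.01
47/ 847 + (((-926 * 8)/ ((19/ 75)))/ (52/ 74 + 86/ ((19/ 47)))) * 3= -410.96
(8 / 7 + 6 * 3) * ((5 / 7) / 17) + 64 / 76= 26058 / 15827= 1.65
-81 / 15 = -27 / 5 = -5.40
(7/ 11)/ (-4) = -7/ 44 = -0.16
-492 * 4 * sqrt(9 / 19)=-5904 * sqrt(19) / 19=-1354.47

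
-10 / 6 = -5 / 3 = -1.67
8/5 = 1.60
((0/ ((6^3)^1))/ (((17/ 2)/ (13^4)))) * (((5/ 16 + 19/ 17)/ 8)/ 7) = 0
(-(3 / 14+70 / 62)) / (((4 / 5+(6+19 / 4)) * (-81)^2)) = -530 / 29898477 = -0.00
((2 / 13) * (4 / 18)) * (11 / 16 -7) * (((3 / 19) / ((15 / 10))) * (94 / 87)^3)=-41944492 / 1463852169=-0.03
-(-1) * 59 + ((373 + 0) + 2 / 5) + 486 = 4592 / 5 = 918.40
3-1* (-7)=10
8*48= 384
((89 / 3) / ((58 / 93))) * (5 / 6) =13795 / 348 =39.64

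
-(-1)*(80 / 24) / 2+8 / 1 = 29 / 3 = 9.67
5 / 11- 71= -70.55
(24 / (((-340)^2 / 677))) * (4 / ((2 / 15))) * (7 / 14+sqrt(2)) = 8.07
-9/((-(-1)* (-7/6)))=54/7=7.71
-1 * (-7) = 7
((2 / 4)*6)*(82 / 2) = 123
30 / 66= 5 / 11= 0.45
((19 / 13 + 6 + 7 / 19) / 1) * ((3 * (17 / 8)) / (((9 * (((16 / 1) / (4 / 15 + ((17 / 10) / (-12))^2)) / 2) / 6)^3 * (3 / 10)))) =1157204314208471 / 509786298777600000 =0.00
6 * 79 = 474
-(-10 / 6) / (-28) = -5 / 84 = -0.06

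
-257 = -257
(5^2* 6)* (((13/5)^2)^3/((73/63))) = 1824533802/45625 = 39989.78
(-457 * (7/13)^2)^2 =501446449/28561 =17557.03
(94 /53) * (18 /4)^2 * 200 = 380700 /53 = 7183.02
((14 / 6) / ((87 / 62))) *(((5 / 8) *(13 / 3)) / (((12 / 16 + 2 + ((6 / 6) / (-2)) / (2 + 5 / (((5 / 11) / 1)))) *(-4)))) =-183365 / 441612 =-0.42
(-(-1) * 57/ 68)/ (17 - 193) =-57/ 11968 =-0.00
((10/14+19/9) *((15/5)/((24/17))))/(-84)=-1513/21168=-0.07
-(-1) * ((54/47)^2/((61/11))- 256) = -34463668/134749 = -255.76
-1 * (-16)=16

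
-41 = -41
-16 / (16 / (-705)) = 705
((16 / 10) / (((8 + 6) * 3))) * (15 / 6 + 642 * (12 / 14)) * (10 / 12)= 7739 / 441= 17.55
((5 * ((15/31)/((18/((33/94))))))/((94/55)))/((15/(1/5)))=0.00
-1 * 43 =-43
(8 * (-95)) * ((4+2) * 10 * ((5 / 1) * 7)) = -1596000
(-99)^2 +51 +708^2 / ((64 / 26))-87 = 426807 / 2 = 213403.50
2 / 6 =1 / 3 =0.33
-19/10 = -1.90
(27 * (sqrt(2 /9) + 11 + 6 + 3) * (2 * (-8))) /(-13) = 144 * sqrt(2) /13 + 8640 /13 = 680.28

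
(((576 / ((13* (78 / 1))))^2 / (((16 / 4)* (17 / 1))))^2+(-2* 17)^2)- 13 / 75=1155.83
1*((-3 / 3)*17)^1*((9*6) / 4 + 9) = -765 / 2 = -382.50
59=59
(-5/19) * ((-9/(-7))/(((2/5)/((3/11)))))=-675/2926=-0.23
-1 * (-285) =285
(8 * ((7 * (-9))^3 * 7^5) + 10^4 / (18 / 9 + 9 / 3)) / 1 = -33620317432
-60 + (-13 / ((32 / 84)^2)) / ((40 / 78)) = -300387 / 1280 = -234.68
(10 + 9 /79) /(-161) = -0.06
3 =3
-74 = -74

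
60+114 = 174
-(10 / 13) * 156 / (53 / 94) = -11280 / 53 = -212.83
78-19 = 59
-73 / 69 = -1.06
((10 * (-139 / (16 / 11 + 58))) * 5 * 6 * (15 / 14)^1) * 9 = -6763.27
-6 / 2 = -3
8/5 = 1.60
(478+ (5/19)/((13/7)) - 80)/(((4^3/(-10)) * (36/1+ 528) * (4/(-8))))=491705/2228928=0.22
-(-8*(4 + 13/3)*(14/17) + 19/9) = 8077/153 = 52.79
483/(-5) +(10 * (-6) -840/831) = -218291/1385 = -157.61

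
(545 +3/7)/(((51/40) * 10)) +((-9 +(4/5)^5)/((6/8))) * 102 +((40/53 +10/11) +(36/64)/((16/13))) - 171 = -217378005473621/166504800000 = -1305.54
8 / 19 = 0.42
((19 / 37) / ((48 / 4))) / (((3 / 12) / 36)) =228 / 37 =6.16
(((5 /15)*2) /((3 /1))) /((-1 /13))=-26 /9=-2.89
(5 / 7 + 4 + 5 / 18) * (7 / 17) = 37 / 18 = 2.06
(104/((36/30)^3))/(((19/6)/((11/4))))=17875/342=52.27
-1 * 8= -8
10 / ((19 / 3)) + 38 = 752 / 19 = 39.58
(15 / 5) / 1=3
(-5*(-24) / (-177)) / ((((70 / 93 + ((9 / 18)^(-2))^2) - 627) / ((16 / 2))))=29760 / 3348427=0.01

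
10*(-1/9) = -10/9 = -1.11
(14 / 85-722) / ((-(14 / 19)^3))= 105210201 / 58310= 1804.33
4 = 4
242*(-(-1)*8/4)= 484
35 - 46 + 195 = 184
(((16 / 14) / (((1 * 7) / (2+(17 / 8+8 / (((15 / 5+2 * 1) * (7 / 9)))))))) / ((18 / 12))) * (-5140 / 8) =-148289 / 343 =-432.33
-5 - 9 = -14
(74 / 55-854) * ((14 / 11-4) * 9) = 2532384 / 121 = 20928.79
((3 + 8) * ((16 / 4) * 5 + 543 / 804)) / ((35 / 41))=2498991 / 9380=266.42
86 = 86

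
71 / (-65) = -71 / 65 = -1.09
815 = 815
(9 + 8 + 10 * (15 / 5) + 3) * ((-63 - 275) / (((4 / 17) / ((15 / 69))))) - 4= -359217 / 23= -15618.13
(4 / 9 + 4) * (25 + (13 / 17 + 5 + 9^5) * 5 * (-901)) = -10641667600 / 9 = -1182407511.11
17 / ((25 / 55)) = 187 / 5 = 37.40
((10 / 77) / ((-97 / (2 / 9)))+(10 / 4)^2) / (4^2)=1680445 / 4302144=0.39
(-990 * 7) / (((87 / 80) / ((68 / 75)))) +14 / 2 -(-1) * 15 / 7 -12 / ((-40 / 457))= -11431767 / 2030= -5631.41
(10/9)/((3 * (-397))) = -0.00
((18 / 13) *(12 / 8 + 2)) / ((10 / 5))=63 / 26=2.42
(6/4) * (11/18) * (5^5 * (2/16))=34375/96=358.07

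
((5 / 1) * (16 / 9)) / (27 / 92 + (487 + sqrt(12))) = 329956160 / 18087452937 -1354240 * sqrt(3) / 18087452937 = 0.02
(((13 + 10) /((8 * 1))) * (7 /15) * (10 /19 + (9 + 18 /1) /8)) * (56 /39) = 668311 /88920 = 7.52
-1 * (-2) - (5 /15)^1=5 /3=1.67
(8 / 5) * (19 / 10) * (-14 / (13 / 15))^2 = 134064 / 169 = 793.28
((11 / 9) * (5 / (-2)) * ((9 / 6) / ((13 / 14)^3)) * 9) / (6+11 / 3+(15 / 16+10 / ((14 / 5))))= -3457440 / 951301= -3.63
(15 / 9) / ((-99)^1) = -5 / 297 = -0.02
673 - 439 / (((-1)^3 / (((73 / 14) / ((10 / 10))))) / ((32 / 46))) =364729 / 161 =2265.40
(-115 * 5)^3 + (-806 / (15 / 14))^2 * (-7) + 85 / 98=-4279259157641 / 22050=-194070710.10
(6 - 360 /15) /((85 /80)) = -288 /17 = -16.94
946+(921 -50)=1817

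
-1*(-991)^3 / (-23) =-973242271 / 23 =-42314881.35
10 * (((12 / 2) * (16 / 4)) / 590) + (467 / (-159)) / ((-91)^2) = 31572743 / 77684061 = 0.41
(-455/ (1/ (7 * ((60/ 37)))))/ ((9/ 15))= -318500/ 37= -8608.11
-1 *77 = -77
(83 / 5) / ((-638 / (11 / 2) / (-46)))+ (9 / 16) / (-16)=243047 / 37120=6.55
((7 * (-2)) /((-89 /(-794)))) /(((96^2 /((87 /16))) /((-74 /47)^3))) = 4082175923 /14193019392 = 0.29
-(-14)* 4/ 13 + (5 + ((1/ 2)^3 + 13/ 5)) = 12.03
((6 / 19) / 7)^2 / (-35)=-36 / 619115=-0.00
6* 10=60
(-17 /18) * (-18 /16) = 17 /16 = 1.06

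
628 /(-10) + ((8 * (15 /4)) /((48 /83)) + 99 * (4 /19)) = 7537 /760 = 9.92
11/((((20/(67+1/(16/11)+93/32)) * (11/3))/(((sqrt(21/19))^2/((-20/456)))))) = -266.84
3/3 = 1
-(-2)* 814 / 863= 1.89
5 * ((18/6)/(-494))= -15/494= -0.03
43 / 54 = 0.80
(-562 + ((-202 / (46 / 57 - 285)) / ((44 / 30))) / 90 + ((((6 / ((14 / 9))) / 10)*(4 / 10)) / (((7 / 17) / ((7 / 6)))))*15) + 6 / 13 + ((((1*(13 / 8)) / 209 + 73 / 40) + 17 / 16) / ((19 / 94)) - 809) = -28728872020871 / 21286133960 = -1349.65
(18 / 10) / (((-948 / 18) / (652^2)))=-14528.87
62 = 62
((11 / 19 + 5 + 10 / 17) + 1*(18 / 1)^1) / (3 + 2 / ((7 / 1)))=54642 / 7429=7.36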